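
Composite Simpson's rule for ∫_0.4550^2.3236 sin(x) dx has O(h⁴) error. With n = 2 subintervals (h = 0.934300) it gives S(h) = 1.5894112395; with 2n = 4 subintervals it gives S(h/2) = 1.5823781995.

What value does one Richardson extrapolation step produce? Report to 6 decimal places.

Order 4 gives 2^r = 16 and 2^r − 1 = 15.
2^4 × A(h/2) = 25.3180511920; minus A(h) gives 23.7286399525.
Denominator 16 − 1 = 15.
R = 23.7286399525/15 = 1.5819093302

1.581909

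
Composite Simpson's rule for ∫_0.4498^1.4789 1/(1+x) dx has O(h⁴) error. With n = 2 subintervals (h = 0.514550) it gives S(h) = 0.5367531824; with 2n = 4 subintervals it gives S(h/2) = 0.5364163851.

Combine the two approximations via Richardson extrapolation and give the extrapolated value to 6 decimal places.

Leading term ∝ h^4; use weight 16 = 2^4.
16 × 0.5364163851 = 8.5826621616; subtract 0.5367531824 → 8.0459089792
R = 8.0459089792/15 = 0.5363939319

0.536394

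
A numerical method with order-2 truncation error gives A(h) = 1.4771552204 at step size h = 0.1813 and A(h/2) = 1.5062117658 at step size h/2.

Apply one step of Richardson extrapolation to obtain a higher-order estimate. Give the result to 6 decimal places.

1.515897

Leading term ∝ h^2; use weight 4 = 2^2.
Difference of the inputs: 1.5062117658 − 1.4771552204 = 0.0290565454
Correction (A(h/2) − A(h))/(4 − 1) = 0.0290565454/3 = 0.0096855151
R = 1.5062117658 + 0.0096855151 = 1.5158972809
Correction |R − A(h/2)| = 9.686e-03; gap |A(h/2) − A(h)| = 2.906e-02.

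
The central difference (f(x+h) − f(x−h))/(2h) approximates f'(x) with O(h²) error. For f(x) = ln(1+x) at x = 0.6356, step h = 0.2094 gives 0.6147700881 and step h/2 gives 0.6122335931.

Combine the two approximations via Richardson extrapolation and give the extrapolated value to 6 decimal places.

r = 2, so 2^r = 4.
Difference of the inputs: 0.6122335931 − 0.6147700881 = -0.0025364950
Divide by 2^2 − 1 = 3: (-0.0025364950)/3 = -0.0008454983
R = 0.6122335931 − 0.0008454983 = 0.6113880948
Gap between inputs: 2.536e-03; correction applied: −0.0008454983.

0.611388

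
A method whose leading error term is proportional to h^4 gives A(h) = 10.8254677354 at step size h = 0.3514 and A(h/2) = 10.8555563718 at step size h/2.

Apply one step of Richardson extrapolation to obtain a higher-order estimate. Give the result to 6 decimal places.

10.857562

With r = 4 the leading error scales as h^4, so the weight is 2^4 = 16.
16·10.8555563718 − 10.8254677354 = 162.8634342134
Denominator 16 − 1 = 15.
(16·10.8555563718 − 10.8254677354)/(16 − 1) = 10.8575622809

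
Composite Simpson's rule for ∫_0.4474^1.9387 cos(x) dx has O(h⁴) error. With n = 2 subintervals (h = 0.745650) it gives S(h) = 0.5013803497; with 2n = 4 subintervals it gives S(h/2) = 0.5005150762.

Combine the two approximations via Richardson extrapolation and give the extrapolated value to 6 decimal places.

Error is O(h^4); halving h shrinks it by 2^4 = 16.
2^4×A(h/2) = 8.0082412192; minus A(h) gives 7.5068608695.
Denominator 16 − 1 = 15.
So the Richardson estimate is 0.5004573913.

0.500457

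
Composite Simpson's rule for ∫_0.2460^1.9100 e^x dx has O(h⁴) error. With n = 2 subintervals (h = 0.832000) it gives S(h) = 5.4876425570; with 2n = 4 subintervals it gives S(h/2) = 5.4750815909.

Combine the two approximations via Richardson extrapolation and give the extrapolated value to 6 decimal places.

Method order is 4; weight 2^4 = 16.
2^4×A(h/2) = 87.6013054544; minus A(h) gives 82.1136628974.
Divide by 2^4 − 1 = 15.
So the Richardson estimate is 5.4742441932.

5.474244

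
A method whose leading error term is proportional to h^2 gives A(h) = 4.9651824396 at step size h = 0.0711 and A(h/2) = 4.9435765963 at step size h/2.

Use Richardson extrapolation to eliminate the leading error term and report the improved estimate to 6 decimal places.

With r = 2 the leading error scales as h^2, so the weight is 2^2 = 4.
Weighted: 19.7743063852 − 4.9651824396 = 14.8091239456
(4·4.9435765963 − 4.9651824396)/(4 − 1) = 4.9363746485
Gap between inputs: 2.161e-02; correction applied: −0.0072019478.

4.936375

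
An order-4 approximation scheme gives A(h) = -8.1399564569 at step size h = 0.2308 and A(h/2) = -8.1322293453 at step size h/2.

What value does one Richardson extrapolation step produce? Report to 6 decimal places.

Order 4 gives 2^r = 16 and 2^r − 1 = 15.
Weighted: (-130.1156695248) − (-8.1399564569) = -121.9757130679
Extrapolated: (-121.9757130679) / 15 = -8.1317142045
Gap between inputs: 7.727e-03; correction applied: +0.0005151408.

-8.131714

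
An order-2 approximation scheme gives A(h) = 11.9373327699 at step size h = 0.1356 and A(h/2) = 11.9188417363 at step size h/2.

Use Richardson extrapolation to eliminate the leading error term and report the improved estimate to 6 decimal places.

11.912678

r = 2: numerator weight 4, denominator 3.
Top: 4(11.9188417363) − (11.9373327699) = 35.7380341753
Denominator 4 − 1 = 3.
So the Richardson estimate is 11.9126780584.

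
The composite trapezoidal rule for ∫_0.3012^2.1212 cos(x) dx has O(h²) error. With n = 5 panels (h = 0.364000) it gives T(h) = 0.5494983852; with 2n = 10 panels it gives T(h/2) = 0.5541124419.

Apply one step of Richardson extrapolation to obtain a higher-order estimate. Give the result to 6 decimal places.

Order 2 gives 2^r = 4 and 2^r − 1 = 3.
2^2 × A(h/2) = 2.2164497676; minus A(h) gives 1.6669513824.
Denominator 4 − 1 = 3.
1.6669513824 ÷ 3 = 0.5556504608
Gap between inputs: 4.614e-03; correction applied: +0.0015380189.

0.555650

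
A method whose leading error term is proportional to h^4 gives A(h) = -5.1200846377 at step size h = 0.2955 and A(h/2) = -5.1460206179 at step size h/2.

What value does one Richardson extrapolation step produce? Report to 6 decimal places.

-5.147750

Leading term ∝ h^4; use weight 16 = 2^4.
Weighted: (-82.3363298864) − (-5.1200846377) = -77.2162452487
Denominator 16 − 1 = 15.
(-77.2162452487) ÷ 15 = -5.1477496832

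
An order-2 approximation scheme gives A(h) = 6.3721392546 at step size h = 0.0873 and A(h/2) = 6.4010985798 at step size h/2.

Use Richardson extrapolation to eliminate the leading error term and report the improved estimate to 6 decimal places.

6.410752

The method has order 2: 2^2 = 4.
A(h/2) − A(h) = 6.4010985798 − 6.3721392546 = 0.0289593252
Divide by 2^2 − 1 = 3: 0.0289593252/3 = 0.0096531084
R = A(h/2) + (A(h/2) − A(h))/3 = 6.4010985798 + 0.0096531084 = 6.4107516882
Gap between inputs: 2.896e-02; correction applied: +0.0096531084.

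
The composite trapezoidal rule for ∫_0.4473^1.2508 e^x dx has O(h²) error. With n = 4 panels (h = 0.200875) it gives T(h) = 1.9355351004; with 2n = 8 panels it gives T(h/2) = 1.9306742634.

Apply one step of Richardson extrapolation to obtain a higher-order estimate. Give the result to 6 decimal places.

1.929054

Error is O(h^2); halving h shrinks it by 2^2 = 4.
4·1.9306742634 = 7.7226970536; 7.7226970536 − 1.9355351004 = 5.7871619532
5.7871619532 ÷ 3 = 1.9290539844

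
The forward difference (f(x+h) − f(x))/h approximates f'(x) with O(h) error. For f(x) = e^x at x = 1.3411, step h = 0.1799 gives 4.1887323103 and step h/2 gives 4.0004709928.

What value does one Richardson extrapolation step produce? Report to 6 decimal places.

r = 1: numerator weight 2, denominator 1.
2*4.0004709928 = 8.0009419856; subtract 4.1887323103 → 3.8122096753
Divide by 2^1 − 1 = 1.
3.8122096753 ÷ 1 = 3.8122096753

3.812210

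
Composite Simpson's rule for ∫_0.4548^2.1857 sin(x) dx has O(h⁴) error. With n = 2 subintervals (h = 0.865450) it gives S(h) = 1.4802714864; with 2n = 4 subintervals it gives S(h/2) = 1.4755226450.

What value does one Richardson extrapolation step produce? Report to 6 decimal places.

r = 4: numerator weight 16, denominator 15.
2^4*A(h/2) = 23.6083623200; minus A(h) gives 22.1280908336.
(16*1.4755226450 − 1.4802714864)/(16 − 1) = 1.4752060556

1.475206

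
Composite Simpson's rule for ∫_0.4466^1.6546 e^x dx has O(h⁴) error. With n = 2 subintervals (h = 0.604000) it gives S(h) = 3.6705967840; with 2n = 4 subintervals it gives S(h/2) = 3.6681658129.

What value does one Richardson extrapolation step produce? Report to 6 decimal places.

3.668004

Error is O(h^4); halving h shrinks it by 2^4 = 16.
Difference of the inputs: 3.6681658129 − 3.6705967840 = -0.0024309711
Correction (A(h/2) − A(h))/(16 − 1) = (-0.0024309711)/15 = -0.0001620647
R = A(h/2) + (A(h/2) − A(h))/15 = 3.6681658129 − 0.0001620647 = 3.6680037482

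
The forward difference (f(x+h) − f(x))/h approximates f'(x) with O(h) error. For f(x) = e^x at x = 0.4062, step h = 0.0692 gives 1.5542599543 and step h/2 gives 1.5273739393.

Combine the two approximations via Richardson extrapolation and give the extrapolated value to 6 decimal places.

r = 1: numerator weight 2, denominator 1.
Weighted: 3.0547478786 − 1.5542599543 = 1.5004879243
Divide by 2^1 − 1 = 1.
Extrapolated: 1.5004879243 / 1 = 1.5004879243
Gap between inputs: 2.689e-02; correction applied: −0.0268860150.

1.500488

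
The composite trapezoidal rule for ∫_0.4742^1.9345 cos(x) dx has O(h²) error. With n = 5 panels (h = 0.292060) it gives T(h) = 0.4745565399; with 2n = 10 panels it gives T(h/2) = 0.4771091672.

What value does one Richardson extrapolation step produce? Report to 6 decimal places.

The method has order 2: 2^2 = 4.
Numerator 4*A(h/2) − A(h) = 4*0.4771091672 − 0.4745565399 = 1.4338801289
R = 1.4338801289/3 = 0.4779600430

0.477960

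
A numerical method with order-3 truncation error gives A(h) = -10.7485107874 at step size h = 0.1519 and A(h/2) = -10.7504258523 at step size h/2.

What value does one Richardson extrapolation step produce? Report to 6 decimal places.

-10.750699

Method order is 3; weight 2^3 = 8.
Numerator 8·A(h/2) − A(h) = 8·(-10.7504258523) − (-10.7485107874) = -75.2548960310
Denominator 8 − 1 = 7.
R = (-75.2548960310)/7 = -10.7506994330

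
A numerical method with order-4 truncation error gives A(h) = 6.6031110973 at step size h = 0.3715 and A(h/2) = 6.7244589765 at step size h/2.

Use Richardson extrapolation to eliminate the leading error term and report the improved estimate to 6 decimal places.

r = 4: numerator weight 16, denominator 15.
Numerator 16*A(h/2) − A(h) = 16*6.7244589765 − 6.6031110973 = 100.9882325267
Denominator 16 − 1 = 15.
(16*6.7244589765 − 6.6031110973)/(16 − 1) = 6.7325488351
Correction |R − A(h/2)| = 8.090e-03; gap |A(h/2) − A(h)| = 1.213e-01.

6.732549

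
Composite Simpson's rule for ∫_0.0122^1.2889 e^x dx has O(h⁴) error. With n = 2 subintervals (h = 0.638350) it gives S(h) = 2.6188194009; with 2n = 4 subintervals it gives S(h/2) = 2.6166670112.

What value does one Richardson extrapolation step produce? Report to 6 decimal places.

2.616524

With r = 4 the leading error scales as h^4, so the weight is 2^4 = 16.
Top: 16(2.6166670112) − (2.6188194009) = 39.2478527783
39.2478527783 ÷ 15 = 2.6165235186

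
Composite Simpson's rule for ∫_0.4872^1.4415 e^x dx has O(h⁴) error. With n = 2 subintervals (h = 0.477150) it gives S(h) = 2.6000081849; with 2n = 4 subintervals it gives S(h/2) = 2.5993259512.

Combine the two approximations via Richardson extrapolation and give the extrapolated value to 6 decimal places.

2.599280

r = 4, so 2^r = 16.
Weighted: 41.5892152192 − 2.6000081849 = 38.9892070343
Extrapolated: 38.9892070343 / 15 = 2.5992804690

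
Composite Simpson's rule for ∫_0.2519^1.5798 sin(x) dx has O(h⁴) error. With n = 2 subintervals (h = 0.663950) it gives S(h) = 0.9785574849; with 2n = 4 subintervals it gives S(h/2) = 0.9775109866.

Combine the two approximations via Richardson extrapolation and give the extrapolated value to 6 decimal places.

r = 4, so 2^r = 16.
16·0.9775109866 = 15.6401757856; subtract 0.9785574849 → 14.6616183007
Extrapolated: 14.6616183007 / 15 = 0.9774412200
Shift from A(h/2): −0.0000697666.

0.977441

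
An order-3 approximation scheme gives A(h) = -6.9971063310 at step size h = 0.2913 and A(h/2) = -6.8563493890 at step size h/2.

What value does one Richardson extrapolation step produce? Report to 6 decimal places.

-6.836241

Leading term ∝ h^3; use weight 8 = 2^3.
2^3×A(h/2) = -54.8507951120; minus A(h) gives -47.8536887810.
Denominator 8 − 1 = 7.
(8×(-6.8563493890) − (-6.9971063310))/(8 − 1) = -6.8362412544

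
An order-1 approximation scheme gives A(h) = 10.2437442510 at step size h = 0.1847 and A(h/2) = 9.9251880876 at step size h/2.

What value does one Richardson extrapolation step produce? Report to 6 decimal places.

9.606632

r = 1: numerator weight 2, denominator 1.
2·9.9251880876 − 10.2437442510 = 9.6066319242
Denominator 2 − 1 = 1.
9.6066319242 ÷ 1 = 9.6066319242
Gap between inputs: 3.186e-01; correction applied: −0.3185561634.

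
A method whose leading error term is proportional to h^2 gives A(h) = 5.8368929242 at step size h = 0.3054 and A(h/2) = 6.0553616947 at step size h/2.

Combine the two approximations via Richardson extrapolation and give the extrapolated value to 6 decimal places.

6.128185

Order 2 gives 2^r = 4 and 2^r − 1 = 3.
Numerator 4 × A(h/2) − A(h) = 4 × 6.0553616947 − 5.8368929242 = 18.3845538546
Denominator 4 − 1 = 3.
(4 × 6.0553616947 − 5.8368929242)/(4 − 1) = 6.1281846182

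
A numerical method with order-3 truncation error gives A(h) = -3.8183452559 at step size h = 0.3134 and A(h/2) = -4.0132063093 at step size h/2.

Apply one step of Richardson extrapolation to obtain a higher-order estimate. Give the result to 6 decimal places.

-4.041044

Order 3 gives 2^r = 8 and 2^r − 1 = 7.
Difference of the inputs: -4.0132063093 − (-3.8183452559) = -0.1948610534
Correction (A(h/2) − A(h))/(8 − 1) = (-0.1948610534)/7 = -0.0278372933
R = -4.0132063093 − 0.0278372933 = -4.0410436026
Gap between inputs: 1.949e-01; correction applied: −0.0278372933.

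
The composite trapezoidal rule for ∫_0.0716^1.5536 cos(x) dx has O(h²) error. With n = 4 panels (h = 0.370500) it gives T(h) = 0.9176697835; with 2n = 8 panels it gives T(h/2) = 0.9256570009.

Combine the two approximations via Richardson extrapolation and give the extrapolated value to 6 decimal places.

r = 2: numerator weight 4, denominator 3.
4×0.9256570009 = 3.7026280036; 3.7026280036 − 0.9176697835 = 2.7849582201
R = 2.7849582201/3 = 0.9283194067

0.928319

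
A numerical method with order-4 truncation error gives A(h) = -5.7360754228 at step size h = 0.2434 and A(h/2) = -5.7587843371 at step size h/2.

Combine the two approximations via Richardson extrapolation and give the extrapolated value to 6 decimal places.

The method has order 4: 2^4 = 16.
A(h/2) − A(h) = -5.7587843371 − (-5.7360754228) = -0.0227089143
Divide by 2^4 − 1 = 15: (-0.0227089143)/15 = -0.0015139276
R = A(h/2) + (A(h/2) − A(h))/15 = -5.7587843371 − 0.0015139276 = -5.7602982647

-5.760298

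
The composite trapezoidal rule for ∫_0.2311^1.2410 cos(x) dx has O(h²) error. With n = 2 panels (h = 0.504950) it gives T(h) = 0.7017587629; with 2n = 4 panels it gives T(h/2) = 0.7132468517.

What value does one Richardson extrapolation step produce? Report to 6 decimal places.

0.717076

With r = 2 the leading error scales as h^2, so the weight is 2^2 = 4.
A(h/2) − A(h) = 0.7132468517 − 0.7017587629 = 0.0114880888
Divide by 2^2 − 1 = 3: 0.0114880888/3 = 0.0038293629
R = A(h/2) + (A(h/2) − A(h))/3 = 0.7132468517 + 0.0038293629 = 0.7170762146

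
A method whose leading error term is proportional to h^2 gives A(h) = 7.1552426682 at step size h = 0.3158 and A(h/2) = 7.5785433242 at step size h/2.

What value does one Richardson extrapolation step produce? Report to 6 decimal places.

7.719644

Order 2 gives 2^r = 4 and 2^r − 1 = 3.
4*7.5785433242 = 30.3141732968; 30.3141732968 − 7.1552426682 = 23.1589306286
(4*7.5785433242 − 7.1552426682)/(4 − 1) = 7.7196435429
Shift from A(h/2): +0.1411002187.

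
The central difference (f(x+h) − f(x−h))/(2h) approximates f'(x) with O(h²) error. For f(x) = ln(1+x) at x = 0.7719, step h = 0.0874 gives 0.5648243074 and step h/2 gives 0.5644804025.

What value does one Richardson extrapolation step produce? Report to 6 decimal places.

0.564366

With r = 2 the leading error scales as h^2, so the weight is 2^2 = 4.
A(h/2) − A(h) = 0.5644804025 − 0.5648243074 = -0.0003439049
Correction (A(h/2) − A(h))/(4 − 1) = (-0.0003439049)/3 = -0.0001146350
R = A(h/2) + (A(h/2) − A(h))/3 = 0.5644804025 − 0.0001146350 = 0.5643657675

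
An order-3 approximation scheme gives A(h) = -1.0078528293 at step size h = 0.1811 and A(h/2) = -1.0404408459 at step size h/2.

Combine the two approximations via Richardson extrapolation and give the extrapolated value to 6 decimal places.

Leading term ∝ h^3; use weight 8 = 2^3.
Numerator 8*A(h/2) − A(h) = 8*(-1.0404408459) − (-1.0078528293) = -7.3156739379
(8*(-1.0404408459) − (-1.0078528293))/(8 − 1) = -1.0450962768

-1.045096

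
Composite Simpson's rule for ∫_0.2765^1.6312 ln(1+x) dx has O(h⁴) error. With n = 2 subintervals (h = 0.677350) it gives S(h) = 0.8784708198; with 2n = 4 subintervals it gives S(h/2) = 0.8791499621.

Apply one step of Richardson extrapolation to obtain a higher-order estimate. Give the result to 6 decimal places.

0.879195

Order 4 gives 2^r = 16 and 2^r − 1 = 15.
Numerator 16 × A(h/2) − A(h) = 16 × 0.8791499621 − 0.8784708198 = 13.1879285738
13.1879285738 ÷ 15 = 0.8791952383
Gap between inputs: 6.791e-04; correction applied: +0.0000452762.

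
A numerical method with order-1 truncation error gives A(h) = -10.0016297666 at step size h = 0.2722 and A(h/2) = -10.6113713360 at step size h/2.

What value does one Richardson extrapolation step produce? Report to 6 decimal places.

The method has order 1: 2^1 = 2.
Numerator 2*A(h/2) − A(h) = 2*(-10.6113713360) − (-10.0016297666) = -11.2211129054
Divide by 2^1 − 1 = 1.
(2*(-10.6113713360) − (-10.0016297666))/(2 − 1) = -11.2211129054
Shift from A(h/2): −0.6097415694.

-11.221113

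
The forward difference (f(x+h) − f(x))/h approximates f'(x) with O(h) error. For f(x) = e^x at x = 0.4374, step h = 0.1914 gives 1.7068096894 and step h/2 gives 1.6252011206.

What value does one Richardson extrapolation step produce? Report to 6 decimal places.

1.543593

With r = 1 the leading error scales as h^1, so the weight is 2^1 = 2.
2^1 × A(h/2) = 3.2504022412; minus A(h) gives 1.5435925518.
R = 1.5435925518/1 = 1.5435925518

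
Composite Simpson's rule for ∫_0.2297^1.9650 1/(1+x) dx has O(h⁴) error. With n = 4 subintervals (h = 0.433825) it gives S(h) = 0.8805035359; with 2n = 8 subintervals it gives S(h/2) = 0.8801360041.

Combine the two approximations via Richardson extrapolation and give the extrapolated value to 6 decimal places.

r = 4, so 2^r = 16.
16 × 0.8801360041 − 0.8805035359 = 13.2016725297
Divide by 2^4 − 1 = 15.
13.2016725297 ÷ 15 = 0.8801115020
Shift from A(h/2): −0.0000245021.

0.880112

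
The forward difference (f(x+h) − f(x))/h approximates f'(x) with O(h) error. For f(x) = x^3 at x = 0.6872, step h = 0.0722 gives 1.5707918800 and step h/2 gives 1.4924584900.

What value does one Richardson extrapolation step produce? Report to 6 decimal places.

r = 1: numerator weight 2, denominator 1.
2×1.4924584900 = 2.9849169800; 2.9849169800 − 1.5707918800 = 1.4141251000
R = 1.4141251000/1 = 1.4141251000

1.414125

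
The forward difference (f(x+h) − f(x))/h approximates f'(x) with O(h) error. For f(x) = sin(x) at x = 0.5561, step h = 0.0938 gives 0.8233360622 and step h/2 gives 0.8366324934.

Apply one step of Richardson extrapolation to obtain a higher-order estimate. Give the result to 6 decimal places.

0.849929

Error is O(h^1); halving h shrinks it by 2^1 = 2.
Top: 2(0.8366324934) − (0.8233360622) = 0.8499289246
0.8499289246 ÷ 1 = 0.8499289246
Gap between inputs: 1.330e-02; correction applied: +0.0132964312.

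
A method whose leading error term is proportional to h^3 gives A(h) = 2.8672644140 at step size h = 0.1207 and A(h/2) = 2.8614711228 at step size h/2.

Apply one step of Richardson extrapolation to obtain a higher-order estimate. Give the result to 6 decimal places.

Leading term ∝ h^3; use weight 8 = 2^3.
2^3×A(h/2) = 22.8917689824; minus A(h) gives 20.0245045684.
R = 20.0245045684/7 = 2.8606435098

2.860644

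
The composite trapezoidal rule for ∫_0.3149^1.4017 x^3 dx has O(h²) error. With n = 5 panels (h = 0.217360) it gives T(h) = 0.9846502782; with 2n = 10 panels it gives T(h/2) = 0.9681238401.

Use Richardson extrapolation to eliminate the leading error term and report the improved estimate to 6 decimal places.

0.962615

Order 2 gives 2^r = 4 and 2^r − 1 = 3.
4×0.9681238401 − 0.9846502782 = 2.8878450822
Denominator 4 − 1 = 3.
Result: 0.9626150274
Gap between inputs: 1.653e-02; correction applied: −0.0055088127.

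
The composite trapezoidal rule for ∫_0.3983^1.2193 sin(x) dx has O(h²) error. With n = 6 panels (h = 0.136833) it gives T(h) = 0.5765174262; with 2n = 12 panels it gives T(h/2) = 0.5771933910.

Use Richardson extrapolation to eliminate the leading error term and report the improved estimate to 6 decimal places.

0.577419

Leading term ∝ h^2; use weight 4 = 2^2.
4 × 0.5771933910 − 0.5765174262 = 1.7322561378
Divide by 2^2 − 1 = 3.
1.7322561378 ÷ 3 = 0.5774187126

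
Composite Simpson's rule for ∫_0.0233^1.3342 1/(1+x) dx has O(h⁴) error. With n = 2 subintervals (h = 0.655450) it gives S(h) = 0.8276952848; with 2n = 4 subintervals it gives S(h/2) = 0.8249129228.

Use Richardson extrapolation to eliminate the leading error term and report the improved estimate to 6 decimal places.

0.824727

Order 4 gives 2^r = 16 and 2^r − 1 = 15.
2^4·A(h/2) = 13.1986067648; minus A(h) gives 12.3709114800.
R = 12.3709114800/15 = 0.8247274320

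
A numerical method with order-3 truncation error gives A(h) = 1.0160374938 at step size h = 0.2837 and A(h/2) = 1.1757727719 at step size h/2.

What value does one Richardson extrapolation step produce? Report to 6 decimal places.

Leading term ∝ h^3; use weight 8 = 2^3.
Weighted: 9.4061821752 − 1.0160374938 = 8.3901446814
Extrapolated: 8.3901446814 / 7 = 1.1985920973
Shift from A(h/2): +0.0228193254.

1.198592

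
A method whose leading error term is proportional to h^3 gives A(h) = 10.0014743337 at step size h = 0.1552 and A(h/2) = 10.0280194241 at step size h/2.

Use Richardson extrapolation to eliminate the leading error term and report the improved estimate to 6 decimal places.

r = 3, so 2^r = 8.
Numerator 8 × A(h/2) − A(h) = 8 × 10.0280194241 − 10.0014743337 = 70.2226810591
(8 × 10.0280194241 − 10.0014743337)/(8 − 1) = 10.0318115799

10.031812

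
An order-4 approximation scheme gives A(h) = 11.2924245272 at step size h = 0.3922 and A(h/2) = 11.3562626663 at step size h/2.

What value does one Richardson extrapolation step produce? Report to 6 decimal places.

11.360519

r = 4, so 2^r = 16.
Numerator 16 × A(h/2) − A(h) = 16 × 11.3562626663 − 11.2924245272 = 170.4077781336
Extrapolated: 170.4077781336 / 15 = 11.3605185422
Shift from A(h/2): +0.0042558759.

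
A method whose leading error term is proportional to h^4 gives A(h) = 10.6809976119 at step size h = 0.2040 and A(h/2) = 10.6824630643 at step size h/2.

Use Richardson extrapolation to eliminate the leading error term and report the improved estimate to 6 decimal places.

10.682561

r = 4, so 2^r = 16.
A(h/2) − A(h) = 10.6824630643 − 10.6809976119 = 0.0014654524
Divide by 2^4 − 1 = 15: 0.0014654524/15 = 0.0000976968
R = 10.6824630643 + 0.0000976968 = 10.6825607611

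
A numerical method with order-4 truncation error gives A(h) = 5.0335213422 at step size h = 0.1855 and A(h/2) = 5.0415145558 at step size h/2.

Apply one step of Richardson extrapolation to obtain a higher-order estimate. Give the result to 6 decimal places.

Method order is 4; weight 2^4 = 16.
2^4×A(h/2) = 80.6642328928; minus A(h) gives 75.6307115506.
75.6307115506 ÷ 15 = 5.0420474367

5.042047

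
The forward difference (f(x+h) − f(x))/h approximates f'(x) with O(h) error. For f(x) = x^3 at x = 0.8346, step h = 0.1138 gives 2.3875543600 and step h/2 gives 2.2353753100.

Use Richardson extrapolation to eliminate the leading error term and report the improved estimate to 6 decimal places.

2.083196

Method order is 1; weight 2^1 = 2.
A(h/2) − A(h) = 2.2353753100 − 2.3875543600 = -0.1521790500
Divide by 2^1 − 1 = 1: (-0.1521790500)/1 = -0.1521790500
R = A(h/2) + (A(h/2) − A(h))/1 = 2.2353753100 − 0.1521790500 = 2.0831962600
Shift from A(h/2): −0.1521790500.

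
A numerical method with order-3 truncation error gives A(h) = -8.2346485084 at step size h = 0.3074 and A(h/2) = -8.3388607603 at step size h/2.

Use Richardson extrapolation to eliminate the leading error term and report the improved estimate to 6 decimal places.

Error is O(h^3); halving h shrinks it by 2^3 = 8.
Numerator 8×A(h/2) − A(h) = 8×(-8.3388607603) − (-8.2346485084) = -58.4762375740
R = (-58.4762375740)/7 = -8.3537482249

-8.353748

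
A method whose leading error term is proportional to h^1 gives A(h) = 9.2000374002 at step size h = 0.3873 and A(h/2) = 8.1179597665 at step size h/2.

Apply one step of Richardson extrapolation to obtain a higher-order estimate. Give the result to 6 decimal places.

Error is O(h^1); halving h shrinks it by 2^1 = 2.
Numerator 2*A(h/2) − A(h) = 2*8.1179597665 − 9.2000374002 = 7.0358821328
R = 7.0358821328/1 = 7.0358821328

7.035882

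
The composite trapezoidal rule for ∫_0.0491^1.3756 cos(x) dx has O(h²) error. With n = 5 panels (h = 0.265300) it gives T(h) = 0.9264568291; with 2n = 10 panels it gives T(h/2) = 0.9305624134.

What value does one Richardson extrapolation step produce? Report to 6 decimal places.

0.931931

The method has order 2: 2^2 = 4.
Top: 4(0.9305624134) − (0.9264568291) = 2.7957928245
Denominator 4 − 1 = 3.
R = 2.7957928245/3 = 0.9319309415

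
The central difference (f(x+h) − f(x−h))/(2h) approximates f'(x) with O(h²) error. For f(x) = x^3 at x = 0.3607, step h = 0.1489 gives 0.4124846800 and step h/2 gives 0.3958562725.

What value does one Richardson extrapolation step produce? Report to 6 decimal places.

r = 2, so 2^r = 4.
Numerator 4 × A(h/2) − A(h) = 4 × 0.3958562725 − 0.4124846800 = 1.1709404100
Denominator 4 − 1 = 3.
Extrapolated: 1.1709404100 / 3 = 0.3903134700

0.390313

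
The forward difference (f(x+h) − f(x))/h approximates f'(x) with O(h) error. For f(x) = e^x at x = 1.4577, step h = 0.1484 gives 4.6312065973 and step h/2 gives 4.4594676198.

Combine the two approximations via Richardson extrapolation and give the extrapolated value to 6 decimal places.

The method has order 1: 2^1 = 2.
Difference of the inputs: 4.4594676198 − 4.6312065973 = -0.1717389775
Correction (A(h/2) − A(h))/(2 − 1) = (-0.1717389775)/1 = -0.1717389775
R = A(h/2) + (A(h/2) − A(h))/1 = 4.4594676198 − 0.1717389775 = 4.2877286423

4.287729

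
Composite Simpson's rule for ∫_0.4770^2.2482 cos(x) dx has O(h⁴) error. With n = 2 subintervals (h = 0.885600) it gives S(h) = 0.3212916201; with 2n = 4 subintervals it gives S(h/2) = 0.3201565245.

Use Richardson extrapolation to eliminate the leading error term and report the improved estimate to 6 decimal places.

Method order is 4; weight 2^4 = 16.
Top: 16(0.3201565245) − (0.3212916201) = 4.8012127719
Denominator 16 − 1 = 15.
R = 4.8012127719/15 = 0.3200808515

0.320081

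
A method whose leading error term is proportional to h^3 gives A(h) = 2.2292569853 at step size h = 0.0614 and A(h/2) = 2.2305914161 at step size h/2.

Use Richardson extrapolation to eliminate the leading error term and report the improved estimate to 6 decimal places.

2.230782

Leading term ∝ h^3; use weight 8 = 2^3.
8·2.2305914161 − 2.2292569853 = 15.6154743435
Denominator 8 − 1 = 7.
R = 15.6154743435/7 = 2.2307820491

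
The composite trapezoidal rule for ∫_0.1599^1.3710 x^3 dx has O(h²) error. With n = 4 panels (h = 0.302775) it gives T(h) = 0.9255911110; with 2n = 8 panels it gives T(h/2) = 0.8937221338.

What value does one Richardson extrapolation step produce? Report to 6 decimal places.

Error is O(h^2); halving h shrinks it by 2^2 = 4.
4*0.8937221338 = 3.5748885352; subtract 0.9255911110 → 2.6492974242
Divide by 2^2 − 1 = 3.
(4*0.8937221338 − 0.9255911110)/(4 − 1) = 0.8830991414

0.883099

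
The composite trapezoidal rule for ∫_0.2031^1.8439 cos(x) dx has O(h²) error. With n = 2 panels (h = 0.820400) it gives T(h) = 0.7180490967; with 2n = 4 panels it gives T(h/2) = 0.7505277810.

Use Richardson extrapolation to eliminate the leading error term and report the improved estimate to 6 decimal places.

0.761354

Error is O(h^2); halving h shrinks it by 2^2 = 4.
4*0.7505277810 − 0.7180490967 = 2.2840620273
Divide by 2^2 − 1 = 3.
(4*0.7505277810 − 0.7180490967)/(4 − 1) = 0.7613540091
Gap between inputs: 3.248e-02; correction applied: +0.0108262281.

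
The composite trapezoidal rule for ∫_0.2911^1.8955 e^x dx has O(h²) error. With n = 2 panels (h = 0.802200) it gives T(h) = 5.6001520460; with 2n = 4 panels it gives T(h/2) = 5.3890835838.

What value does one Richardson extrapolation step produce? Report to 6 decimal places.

Error is O(h^2); halving h shrinks it by 2^2 = 4.
2^2*A(h/2) = 21.5563343352; minus A(h) gives 15.9561822892.
15.9561822892 ÷ 3 = 5.3187274297

5.318727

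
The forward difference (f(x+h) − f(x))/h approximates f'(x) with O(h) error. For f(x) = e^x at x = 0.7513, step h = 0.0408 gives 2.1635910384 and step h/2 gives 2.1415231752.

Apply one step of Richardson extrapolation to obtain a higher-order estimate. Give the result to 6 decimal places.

r = 1: numerator weight 2, denominator 1.
2 × 2.1415231752 − 2.1635910384 = 2.1194553120
Divide by 2^1 − 1 = 1.
2.1194553120 ÷ 1 = 2.1194553120

2.119455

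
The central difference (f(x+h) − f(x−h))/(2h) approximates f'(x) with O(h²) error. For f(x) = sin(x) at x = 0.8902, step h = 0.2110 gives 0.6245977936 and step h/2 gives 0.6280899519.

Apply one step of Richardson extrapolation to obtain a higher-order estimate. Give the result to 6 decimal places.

0.629254

Error is O(h^2); halving h shrinks it by 2^2 = 4.
Top: 4(0.6280899519) − (0.6245977936) = 1.8877620140
Denominator 4 − 1 = 3.
1.8877620140 ÷ 3 = 0.6292540047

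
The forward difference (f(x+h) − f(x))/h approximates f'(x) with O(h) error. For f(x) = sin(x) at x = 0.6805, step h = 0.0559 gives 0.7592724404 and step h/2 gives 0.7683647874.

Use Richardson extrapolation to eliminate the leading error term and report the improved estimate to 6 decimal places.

0.777457

Error is O(h^1); halving h shrinks it by 2^1 = 2.
A(h/2) − A(h) = 0.7683647874 − 0.7592724404 = 0.0090923470
Correction (A(h/2) − A(h))/(2 − 1) = 0.0090923470/1 = 0.0090923470
R = 0.7683647874 + 0.0090923470 = 0.7774571344
Shift from A(h/2): +0.0090923470.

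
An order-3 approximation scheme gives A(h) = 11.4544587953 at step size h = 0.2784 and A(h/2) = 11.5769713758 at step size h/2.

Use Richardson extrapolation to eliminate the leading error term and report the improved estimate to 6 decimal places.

11.594473

The method has order 3: 2^3 = 8.
8*11.5769713758 = 92.6157710064; 92.6157710064 − 11.4544587953 = 81.1613122111
Denominator 8 − 1 = 7.
(8*11.5769713758 − 11.4544587953)/(8 − 1) = 11.5944731730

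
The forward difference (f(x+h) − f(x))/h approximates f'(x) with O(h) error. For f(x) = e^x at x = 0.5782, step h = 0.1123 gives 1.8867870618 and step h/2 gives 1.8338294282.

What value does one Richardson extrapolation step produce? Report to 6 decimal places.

Leading term ∝ h^1; use weight 2 = 2^1.
2^1 × A(h/2) = 3.6676588564; minus A(h) gives 1.7808717946.
Divide by 2^1 − 1 = 1.
(2 × 1.8338294282 − 1.8867870618)/(2 − 1) = 1.7808717946

1.780872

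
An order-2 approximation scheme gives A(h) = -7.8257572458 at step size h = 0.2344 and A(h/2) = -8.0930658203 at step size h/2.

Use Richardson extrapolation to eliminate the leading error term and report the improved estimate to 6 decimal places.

-8.182169

Leading term ∝ h^2; use weight 4 = 2^2.
Top: 4(-8.0930658203) − (-7.8257572458) = -24.5465060354
Denominator 4 − 1 = 3.
So the Richardson estimate is -8.1821686785.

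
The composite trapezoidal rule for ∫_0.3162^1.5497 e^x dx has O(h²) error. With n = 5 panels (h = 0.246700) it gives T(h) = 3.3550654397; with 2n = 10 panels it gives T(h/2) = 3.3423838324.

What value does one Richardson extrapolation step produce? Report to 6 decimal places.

r = 2: numerator weight 4, denominator 3.
4 × 3.3423838324 = 13.3695353296; 13.3695353296 − 3.3550654397 = 10.0144698899
Divide by 2^2 − 1 = 3.
So the Richardson estimate is 3.3381566300.

3.338157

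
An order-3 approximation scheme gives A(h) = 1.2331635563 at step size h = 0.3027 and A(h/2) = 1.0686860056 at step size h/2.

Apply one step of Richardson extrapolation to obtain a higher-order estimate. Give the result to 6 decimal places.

Error is O(h^3); halving h shrinks it by 2^3 = 8.
Weighted: 8.5494880448 − 1.2331635563 = 7.3163244885
7.3163244885 ÷ 7 = 1.0451892126

1.045189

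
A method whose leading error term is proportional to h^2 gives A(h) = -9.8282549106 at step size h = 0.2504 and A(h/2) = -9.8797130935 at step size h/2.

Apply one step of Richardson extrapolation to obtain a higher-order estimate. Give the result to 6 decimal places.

r = 2: numerator weight 4, denominator 3.
4×(-9.8797130935) = -39.5188523740; (-39.5188523740) − (-9.8282549106) = -29.6905974634
Denominator 4 − 1 = 3.
Extrapolated: (-29.6905974634) / 3 = -9.8968658211

-9.896866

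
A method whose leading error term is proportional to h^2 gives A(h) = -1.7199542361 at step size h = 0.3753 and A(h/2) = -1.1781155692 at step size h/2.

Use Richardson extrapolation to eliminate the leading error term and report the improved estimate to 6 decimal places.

-0.997503

r = 2: numerator weight 4, denominator 3.
Numerator 4*A(h/2) − A(h) = 4*(-1.1781155692) − (-1.7199542361) = -2.9925080407
Divide by 2^2 − 1 = 3.
(4*(-1.1781155692) − (-1.7199542361))/(4 − 1) = -0.9975026802
Correction |R − A(h/2)| = 1.806e-01; gap |A(h/2) − A(h)| = 5.418e-01.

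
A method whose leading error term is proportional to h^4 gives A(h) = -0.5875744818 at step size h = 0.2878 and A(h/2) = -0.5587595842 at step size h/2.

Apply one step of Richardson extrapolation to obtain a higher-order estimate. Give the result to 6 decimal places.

Error is O(h^4); halving h shrinks it by 2^4 = 16.
Difference of the inputs: -0.5587595842 − (-0.5875744818) = 0.0288148976
Correction (A(h/2) − A(h))/(16 − 1) = 0.0288148976/15 = 0.0019209932
R = -0.5587595842 + 0.0019209932 = -0.5568385910
Gap between inputs: 2.881e-02; correction applied: +0.0019209932.

-0.556839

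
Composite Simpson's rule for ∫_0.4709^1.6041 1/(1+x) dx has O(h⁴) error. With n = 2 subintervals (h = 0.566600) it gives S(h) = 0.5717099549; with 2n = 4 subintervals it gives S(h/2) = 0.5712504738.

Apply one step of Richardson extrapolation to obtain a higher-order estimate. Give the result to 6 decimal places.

Error is O(h^4); halving h shrinks it by 2^4 = 16.
16×0.5712504738 = 9.1400075808; 9.1400075808 − 0.5717099549 = 8.5682976259
Divide by 2^4 − 1 = 15.
8.5682976259 ÷ 15 = 0.5712198417
Correction |R − A(h/2)| = 3.063e-05; gap |A(h/2) − A(h)| = 4.595e-04.

0.571220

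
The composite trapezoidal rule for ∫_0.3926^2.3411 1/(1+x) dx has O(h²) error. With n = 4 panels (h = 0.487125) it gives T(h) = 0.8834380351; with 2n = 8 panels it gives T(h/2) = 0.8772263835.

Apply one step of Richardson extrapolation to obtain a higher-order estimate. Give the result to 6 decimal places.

0.875156

The method has order 2: 2^2 = 4.
2^2·A(h/2) = 3.5089055340; minus A(h) gives 2.6254674989.
Extrapolated: 2.6254674989 / 3 = 0.8751558330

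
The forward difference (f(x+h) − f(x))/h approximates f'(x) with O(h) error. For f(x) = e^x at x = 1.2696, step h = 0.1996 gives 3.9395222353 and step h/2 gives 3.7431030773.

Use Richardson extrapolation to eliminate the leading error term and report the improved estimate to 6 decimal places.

3.546684

Leading term ∝ h^1; use weight 2 = 2^1.
Weighted: 7.4862061546 − 3.9395222353 = 3.5466839193
3.5466839193 ÷ 1 = 3.5466839193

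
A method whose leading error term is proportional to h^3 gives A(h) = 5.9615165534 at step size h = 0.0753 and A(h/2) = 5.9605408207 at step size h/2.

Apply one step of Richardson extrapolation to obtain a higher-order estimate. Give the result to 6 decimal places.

Order 3 gives 2^r = 8 and 2^r − 1 = 7.
2^3·A(h/2) = 47.6843265656; minus A(h) gives 41.7228100122.
Denominator 8 − 1 = 7.
Extrapolated: 41.7228100122 / 7 = 5.9604014303
Correction |R − A(h/2)| = 1.394e-04; gap |A(h/2) − A(h)| = 9.757e-04.

5.960401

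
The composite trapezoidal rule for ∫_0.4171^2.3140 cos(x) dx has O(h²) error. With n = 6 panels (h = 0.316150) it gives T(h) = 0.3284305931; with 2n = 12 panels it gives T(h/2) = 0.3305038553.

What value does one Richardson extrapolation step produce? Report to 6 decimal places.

0.331195

r = 2: numerator weight 4, denominator 3.
Difference of the inputs: 0.3305038553 − 0.3284305931 = 0.0020732622
Divide by 2^2 − 1 = 3: 0.0020732622/3 = 0.0006910874
R = 0.3305038553 + 0.0006910874 = 0.3311949427
Shift from A(h/2): +0.0006910874.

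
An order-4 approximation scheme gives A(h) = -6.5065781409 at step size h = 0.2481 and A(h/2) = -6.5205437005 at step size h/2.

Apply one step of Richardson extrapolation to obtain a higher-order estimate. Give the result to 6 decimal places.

-6.521475

Order 4 gives 2^r = 16 and 2^r − 1 = 15.
Weighted: (-104.3286992080) − (-6.5065781409) = -97.8221210671
Divide by 2^4 − 1 = 15.
(16·(-6.5205437005) − (-6.5065781409))/(16 − 1) = -6.5214747378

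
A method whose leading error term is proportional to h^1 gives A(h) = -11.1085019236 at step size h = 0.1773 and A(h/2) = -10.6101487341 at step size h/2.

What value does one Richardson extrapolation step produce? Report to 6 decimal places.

-10.111796

The method has order 1: 2^1 = 2.
2^1·A(h/2) = -21.2202974682; minus A(h) gives -10.1117955446.
Denominator 2 − 1 = 1.
(-10.1117955446) ÷ 1 = -10.1117955446
Shift from A(h/2): +0.4983531895.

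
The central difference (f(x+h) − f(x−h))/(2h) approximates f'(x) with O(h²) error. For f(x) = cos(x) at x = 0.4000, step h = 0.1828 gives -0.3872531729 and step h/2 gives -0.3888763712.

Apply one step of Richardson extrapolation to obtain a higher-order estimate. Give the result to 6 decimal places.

-0.389417

Error is O(h^2); halving h shrinks it by 2^2 = 4.
2^2·A(h/2) = -1.5555054848; minus A(h) gives -1.1682523119.
Extrapolated: (-1.1682523119) / 3 = -0.3894174373
Gap between inputs: 1.623e-03; correction applied: −0.0005410661.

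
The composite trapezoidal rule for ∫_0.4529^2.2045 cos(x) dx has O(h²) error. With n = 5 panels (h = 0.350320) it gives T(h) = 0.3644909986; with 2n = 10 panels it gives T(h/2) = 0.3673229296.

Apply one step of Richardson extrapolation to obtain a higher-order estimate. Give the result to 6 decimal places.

0.368267

Order 2 gives 2^r = 4 and 2^r − 1 = 3.
4·0.3673229296 = 1.4692917184; 1.4692917184 − 0.3644909986 = 1.1048007198
Divide by 2^2 − 1 = 3.
(4·0.3673229296 − 0.3644909986)/(4 − 1) = 0.3682669066
Shift from A(h/2): +0.0009439770.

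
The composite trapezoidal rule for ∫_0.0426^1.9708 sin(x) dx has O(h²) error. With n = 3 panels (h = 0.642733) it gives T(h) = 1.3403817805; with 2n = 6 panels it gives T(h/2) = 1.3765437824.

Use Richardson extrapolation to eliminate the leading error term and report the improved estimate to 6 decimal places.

The method has order 2: 2^2 = 4.
Weighted: 5.5061751296 − 1.3403817805 = 4.1657933491
Denominator 4 − 1 = 3.
Result: 1.3885977830

1.388598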